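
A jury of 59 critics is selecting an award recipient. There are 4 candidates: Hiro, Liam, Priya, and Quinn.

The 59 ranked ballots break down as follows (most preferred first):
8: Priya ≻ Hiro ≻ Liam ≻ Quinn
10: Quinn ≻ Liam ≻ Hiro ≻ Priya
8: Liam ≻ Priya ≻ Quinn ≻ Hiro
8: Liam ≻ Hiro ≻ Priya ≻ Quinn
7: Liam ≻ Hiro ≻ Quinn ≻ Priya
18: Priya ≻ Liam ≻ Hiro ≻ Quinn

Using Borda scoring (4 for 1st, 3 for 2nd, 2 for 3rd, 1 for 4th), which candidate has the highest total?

Hiro: 8×3 + 10×2 + 8×1 + 8×3 + 7×3 + 18×2 = 133
Liam: 8×2 + 10×3 + 8×4 + 8×4 + 7×4 + 18×3 = 192
Priya: 8×4 + 10×1 + 8×3 + 8×2 + 7×1 + 18×4 = 161
Quinn: 8×1 + 10×4 + 8×2 + 8×1 + 7×2 + 18×1 = 104

Liam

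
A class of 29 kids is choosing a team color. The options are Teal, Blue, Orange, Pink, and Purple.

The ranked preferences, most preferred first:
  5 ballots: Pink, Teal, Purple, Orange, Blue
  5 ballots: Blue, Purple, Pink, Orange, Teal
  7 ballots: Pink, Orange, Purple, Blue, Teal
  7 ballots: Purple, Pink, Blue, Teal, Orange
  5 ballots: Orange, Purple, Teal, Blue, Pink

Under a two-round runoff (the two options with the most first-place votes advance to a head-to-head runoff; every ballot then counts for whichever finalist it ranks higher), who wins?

Purple

Round 1 first-place votes: Teal 0, Blue 5, Orange 5, Pink 12, Purple 7. Pink and Purple advance.
Runoff: Pink is ranked above Purple on 12 ballots, Purple above Pink on 17.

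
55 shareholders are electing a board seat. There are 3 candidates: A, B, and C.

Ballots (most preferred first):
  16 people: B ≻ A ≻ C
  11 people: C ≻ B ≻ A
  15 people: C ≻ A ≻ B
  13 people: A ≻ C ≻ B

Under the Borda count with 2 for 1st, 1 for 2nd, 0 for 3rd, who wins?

C

A: 16×1 + 11×0 + 15×1 + 13×2 = 57
B: 16×2 + 11×1 + 15×0 + 13×0 = 43
C: 16×0 + 11×2 + 15×2 + 13×1 = 65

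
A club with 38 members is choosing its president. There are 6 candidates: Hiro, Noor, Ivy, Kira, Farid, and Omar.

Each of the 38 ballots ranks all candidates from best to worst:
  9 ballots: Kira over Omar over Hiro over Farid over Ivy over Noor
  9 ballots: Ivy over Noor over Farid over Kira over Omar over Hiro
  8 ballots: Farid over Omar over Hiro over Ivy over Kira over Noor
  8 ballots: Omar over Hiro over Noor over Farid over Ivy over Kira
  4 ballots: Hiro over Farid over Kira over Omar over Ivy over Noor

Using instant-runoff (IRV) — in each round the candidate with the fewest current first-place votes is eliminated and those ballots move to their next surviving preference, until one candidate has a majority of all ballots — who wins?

Farid

Round 1: Hiro 4, Noor 0, Ivy 9, Kira 9, Farid 8, Omar 8. Noor eliminated.
Round 2: Hiro 4, Ivy 9, Kira 9, Farid 8, Omar 8. Hiro eliminated.
Round 3: Ivy 9, Kira 9, Farid 12, Omar 8. Omar eliminated.
Round 4: Ivy 9, Kira 9, Farid 20. Farid has a majority (≥20).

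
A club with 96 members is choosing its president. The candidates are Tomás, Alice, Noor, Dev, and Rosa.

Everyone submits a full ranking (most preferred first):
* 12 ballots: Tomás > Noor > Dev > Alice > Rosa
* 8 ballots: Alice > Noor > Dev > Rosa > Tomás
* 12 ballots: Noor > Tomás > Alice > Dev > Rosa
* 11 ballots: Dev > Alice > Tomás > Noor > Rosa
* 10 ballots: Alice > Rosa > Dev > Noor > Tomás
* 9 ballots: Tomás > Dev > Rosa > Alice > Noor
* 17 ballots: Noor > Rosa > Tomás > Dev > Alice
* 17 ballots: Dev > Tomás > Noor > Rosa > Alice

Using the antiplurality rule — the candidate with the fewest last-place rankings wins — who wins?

Dev

Last-place votes: Tomás 18, Alice 34, Noor 9, Dev 0, Rosa 35.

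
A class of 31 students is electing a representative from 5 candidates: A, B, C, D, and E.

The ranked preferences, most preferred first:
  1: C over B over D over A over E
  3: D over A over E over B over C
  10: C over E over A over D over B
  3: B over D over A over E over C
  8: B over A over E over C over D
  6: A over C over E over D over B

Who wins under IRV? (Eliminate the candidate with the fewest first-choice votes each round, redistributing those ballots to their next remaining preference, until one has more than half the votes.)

C

Round 1: A 6, B 11, C 11, D 3, E 0. E eliminated.
Round 2: A 6, B 11, C 11, D 3. D eliminated.
Round 3: A 9, B 11, C 11. A eliminated.
Round 4: B 14, C 17. C has a majority (≥16).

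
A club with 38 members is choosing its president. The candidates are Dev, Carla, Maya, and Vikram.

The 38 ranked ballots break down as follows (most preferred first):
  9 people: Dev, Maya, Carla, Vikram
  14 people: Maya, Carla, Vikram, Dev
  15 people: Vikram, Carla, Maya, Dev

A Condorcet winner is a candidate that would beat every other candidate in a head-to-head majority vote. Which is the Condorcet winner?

Maya

Maya vs Dev: 29–9
Maya vs Carla: 23–15
Maya vs Vikram: 23–15
Maya beats every other candidate.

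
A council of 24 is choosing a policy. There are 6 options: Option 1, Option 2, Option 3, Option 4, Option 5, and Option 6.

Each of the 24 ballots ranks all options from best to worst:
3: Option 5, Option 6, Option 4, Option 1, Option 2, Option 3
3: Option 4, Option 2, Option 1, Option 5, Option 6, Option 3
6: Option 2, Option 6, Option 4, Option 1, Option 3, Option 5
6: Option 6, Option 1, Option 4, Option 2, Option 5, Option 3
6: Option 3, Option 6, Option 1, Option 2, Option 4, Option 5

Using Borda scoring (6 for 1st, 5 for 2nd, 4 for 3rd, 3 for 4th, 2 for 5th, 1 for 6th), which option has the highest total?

Option 1: 3×3 + 3×4 + 6×3 + 6×5 + 6×4 = 93
Option 2: 3×2 + 3×5 + 6×6 + 6×3 + 6×3 = 93
Option 3: 3×1 + 3×1 + 6×2 + 6×1 + 6×6 = 60
Option 4: 3×4 + 3×6 + 6×4 + 6×4 + 6×2 = 90
Option 5: 3×6 + 3×3 + 6×1 + 6×2 + 6×1 = 51
Option 6: 3×5 + 3×2 + 6×5 + 6×6 + 6×5 = 117

Option 6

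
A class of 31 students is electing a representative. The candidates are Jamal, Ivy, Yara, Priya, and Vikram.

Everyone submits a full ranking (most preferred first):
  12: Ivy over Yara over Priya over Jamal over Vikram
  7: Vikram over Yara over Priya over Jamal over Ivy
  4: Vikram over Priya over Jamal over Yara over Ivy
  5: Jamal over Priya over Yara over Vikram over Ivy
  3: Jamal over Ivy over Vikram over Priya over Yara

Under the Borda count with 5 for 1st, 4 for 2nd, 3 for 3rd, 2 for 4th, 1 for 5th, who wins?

Yara

Jamal: 12×2 + 7×2 + 4×3 + 5×5 + 3×5 = 90
Ivy: 12×5 + 7×1 + 4×1 + 5×1 + 3×4 = 88
Yara: 12×4 + 7×4 + 4×2 + 5×3 + 3×1 = 102
Priya: 12×3 + 7×3 + 4×4 + 5×4 + 3×2 = 99
Vikram: 12×1 + 7×5 + 4×5 + 5×2 + 3×3 = 86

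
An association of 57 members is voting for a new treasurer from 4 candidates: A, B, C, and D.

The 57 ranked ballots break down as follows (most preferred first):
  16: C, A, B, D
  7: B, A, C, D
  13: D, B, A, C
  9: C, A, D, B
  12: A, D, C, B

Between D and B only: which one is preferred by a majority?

D is ranked above B on 34 ballots; B above D on 23.

D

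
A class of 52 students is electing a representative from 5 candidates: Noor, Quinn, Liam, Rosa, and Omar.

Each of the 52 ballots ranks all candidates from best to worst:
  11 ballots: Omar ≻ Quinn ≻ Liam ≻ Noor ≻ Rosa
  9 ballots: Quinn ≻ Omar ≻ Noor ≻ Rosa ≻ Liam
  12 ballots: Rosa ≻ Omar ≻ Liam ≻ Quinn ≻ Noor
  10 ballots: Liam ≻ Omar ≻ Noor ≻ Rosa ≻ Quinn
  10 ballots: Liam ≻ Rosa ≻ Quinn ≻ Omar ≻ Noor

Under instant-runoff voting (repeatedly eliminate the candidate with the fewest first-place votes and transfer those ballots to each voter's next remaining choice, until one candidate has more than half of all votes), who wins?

Round 1: Noor 0, Quinn 9, Liam 20, Rosa 12, Omar 11. Noor eliminated.
Round 2: Quinn 9, Liam 20, Rosa 12, Omar 11. Quinn eliminated.
Round 3: Liam 20, Rosa 12, Omar 20. Rosa eliminated.
Round 4: Liam 20, Omar 32. Omar has a majority (≥27).

Omar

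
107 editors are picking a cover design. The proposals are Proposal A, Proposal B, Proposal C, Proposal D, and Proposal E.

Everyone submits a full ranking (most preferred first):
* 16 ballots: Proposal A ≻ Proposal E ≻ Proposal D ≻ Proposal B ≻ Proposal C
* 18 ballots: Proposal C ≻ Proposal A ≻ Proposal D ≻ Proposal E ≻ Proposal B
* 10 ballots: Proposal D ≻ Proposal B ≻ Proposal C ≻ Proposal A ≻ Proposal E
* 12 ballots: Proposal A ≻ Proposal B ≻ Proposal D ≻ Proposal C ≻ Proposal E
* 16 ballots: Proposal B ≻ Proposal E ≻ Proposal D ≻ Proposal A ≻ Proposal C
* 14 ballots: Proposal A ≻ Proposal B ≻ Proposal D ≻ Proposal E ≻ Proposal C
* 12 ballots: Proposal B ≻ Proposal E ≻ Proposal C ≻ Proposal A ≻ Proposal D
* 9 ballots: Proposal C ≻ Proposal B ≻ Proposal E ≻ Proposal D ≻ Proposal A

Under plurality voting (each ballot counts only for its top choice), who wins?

First-place votes: Proposal A 42, Proposal B 28, Proposal C 27, Proposal D 10, Proposal E 0.

Proposal A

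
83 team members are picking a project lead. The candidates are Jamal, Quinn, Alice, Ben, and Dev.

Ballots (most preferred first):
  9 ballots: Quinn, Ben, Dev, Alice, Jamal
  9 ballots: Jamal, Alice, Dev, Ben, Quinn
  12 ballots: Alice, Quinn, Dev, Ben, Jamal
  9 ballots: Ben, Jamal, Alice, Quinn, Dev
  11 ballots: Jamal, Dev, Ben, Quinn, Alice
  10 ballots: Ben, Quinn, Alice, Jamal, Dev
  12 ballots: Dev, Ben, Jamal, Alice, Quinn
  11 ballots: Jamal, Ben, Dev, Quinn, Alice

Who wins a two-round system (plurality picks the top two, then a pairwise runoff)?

Round 1 first-place votes: Jamal 31, Quinn 9, Alice 12, Ben 19, Dev 12. Jamal and Ben advance.
Runoff: Jamal is ranked above Ben on 31 ballots, Ben above Jamal on 52.

Ben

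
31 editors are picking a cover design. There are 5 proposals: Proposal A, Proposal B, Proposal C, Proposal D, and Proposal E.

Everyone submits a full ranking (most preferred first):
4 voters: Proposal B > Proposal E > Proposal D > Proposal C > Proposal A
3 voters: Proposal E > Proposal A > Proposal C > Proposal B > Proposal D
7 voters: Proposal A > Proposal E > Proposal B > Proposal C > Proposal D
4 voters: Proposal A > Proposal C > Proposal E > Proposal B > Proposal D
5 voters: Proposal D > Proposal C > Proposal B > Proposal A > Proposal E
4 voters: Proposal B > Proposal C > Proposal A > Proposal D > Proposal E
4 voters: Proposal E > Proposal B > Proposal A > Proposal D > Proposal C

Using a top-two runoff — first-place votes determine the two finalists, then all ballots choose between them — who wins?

Proposal B

Round 1 first-place votes: Proposal A 11, Proposal B 8, Proposal C 0, Proposal D 5, Proposal E 7. Proposal A and Proposal B advance.
Runoff: Proposal A is ranked above Proposal B on 14 ballots, Proposal B above Proposal A on 17.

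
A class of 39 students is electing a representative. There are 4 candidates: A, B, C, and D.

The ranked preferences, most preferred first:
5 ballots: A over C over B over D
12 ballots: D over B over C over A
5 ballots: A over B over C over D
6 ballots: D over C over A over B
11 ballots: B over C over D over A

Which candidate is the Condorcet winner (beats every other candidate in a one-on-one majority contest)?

B

B vs A: 23–16
B vs C: 28–11
B vs D: 21–18
B beats every other candidate.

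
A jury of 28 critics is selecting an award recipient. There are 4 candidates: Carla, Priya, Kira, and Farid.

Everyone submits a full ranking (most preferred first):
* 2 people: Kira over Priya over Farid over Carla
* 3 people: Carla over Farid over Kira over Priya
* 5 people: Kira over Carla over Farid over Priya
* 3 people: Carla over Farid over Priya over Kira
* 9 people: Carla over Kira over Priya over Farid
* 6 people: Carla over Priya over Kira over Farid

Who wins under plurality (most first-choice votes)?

First-place votes: Carla 21, Priya 0, Kira 7, Farid 0.

Carla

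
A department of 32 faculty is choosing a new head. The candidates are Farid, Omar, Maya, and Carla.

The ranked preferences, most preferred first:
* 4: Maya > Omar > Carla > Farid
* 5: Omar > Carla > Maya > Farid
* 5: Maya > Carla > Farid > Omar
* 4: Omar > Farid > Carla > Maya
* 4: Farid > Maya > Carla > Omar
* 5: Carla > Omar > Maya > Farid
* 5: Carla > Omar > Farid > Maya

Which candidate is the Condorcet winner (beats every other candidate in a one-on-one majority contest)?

Carla

Carla vs Farid: 24–8
Carla vs Omar: 19–13
Carla vs Maya: 19–13
Carla beats every other candidate.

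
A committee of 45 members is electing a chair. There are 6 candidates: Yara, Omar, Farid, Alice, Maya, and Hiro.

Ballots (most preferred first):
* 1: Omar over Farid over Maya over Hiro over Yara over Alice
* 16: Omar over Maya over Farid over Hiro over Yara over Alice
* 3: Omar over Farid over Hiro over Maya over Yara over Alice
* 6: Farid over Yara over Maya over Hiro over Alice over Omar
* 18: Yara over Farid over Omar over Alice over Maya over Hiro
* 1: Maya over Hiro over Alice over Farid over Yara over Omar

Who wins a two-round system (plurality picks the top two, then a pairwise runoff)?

Round 1 first-place votes: Yara 18, Omar 20, Farid 6, Alice 0, Maya 1, Hiro 0. Omar and Yara advance.
Runoff: Omar is ranked above Yara on 20 ballots, Yara above Omar on 25.

Yara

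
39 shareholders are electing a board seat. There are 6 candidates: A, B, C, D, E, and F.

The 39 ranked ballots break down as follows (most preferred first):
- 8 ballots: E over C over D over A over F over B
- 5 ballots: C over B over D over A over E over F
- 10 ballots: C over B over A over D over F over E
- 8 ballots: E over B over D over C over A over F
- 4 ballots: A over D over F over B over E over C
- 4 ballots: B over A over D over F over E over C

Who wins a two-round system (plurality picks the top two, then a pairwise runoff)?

Round 1 first-place votes: A 4, B 4, C 15, D 0, E 16, F 0. E and C advance.
Runoff: E is ranked above C on 24 ballots, C above E on 15.

E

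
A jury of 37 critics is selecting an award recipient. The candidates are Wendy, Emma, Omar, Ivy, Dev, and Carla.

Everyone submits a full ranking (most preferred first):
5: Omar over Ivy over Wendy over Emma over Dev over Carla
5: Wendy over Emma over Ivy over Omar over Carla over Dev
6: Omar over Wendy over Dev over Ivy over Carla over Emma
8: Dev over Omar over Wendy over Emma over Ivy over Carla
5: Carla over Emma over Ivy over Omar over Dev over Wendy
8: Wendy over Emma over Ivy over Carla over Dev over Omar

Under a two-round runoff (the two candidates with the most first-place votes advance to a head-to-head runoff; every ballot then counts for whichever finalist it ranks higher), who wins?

Round 1 first-place votes: Wendy 13, Emma 0, Omar 11, Ivy 0, Dev 8, Carla 5. Wendy and Omar advance.
Runoff: Wendy is ranked above Omar on 13 ballots, Omar above Wendy on 24.

Omar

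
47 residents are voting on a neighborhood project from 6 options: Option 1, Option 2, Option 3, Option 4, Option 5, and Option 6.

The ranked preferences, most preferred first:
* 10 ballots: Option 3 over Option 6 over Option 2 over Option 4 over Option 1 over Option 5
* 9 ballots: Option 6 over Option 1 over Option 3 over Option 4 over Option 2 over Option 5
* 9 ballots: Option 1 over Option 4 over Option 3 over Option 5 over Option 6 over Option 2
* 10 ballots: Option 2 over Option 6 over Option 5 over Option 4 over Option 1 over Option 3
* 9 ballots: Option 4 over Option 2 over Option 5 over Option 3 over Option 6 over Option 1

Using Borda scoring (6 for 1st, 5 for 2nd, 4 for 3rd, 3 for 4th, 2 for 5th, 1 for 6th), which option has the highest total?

Option 1: 10×2 + 9×5 + 9×6 + 10×2 + 9×1 = 148
Option 2: 10×4 + 9×2 + 9×1 + 10×6 + 9×5 = 172
Option 3: 10×6 + 9×4 + 9×4 + 10×1 + 9×3 = 169
Option 4: 10×3 + 9×3 + 9×5 + 10×3 + 9×6 = 186
Option 5: 10×1 + 9×1 + 9×3 + 10×4 + 9×4 = 122
Option 6: 10×5 + 9×6 + 9×2 + 10×5 + 9×2 = 190

Option 6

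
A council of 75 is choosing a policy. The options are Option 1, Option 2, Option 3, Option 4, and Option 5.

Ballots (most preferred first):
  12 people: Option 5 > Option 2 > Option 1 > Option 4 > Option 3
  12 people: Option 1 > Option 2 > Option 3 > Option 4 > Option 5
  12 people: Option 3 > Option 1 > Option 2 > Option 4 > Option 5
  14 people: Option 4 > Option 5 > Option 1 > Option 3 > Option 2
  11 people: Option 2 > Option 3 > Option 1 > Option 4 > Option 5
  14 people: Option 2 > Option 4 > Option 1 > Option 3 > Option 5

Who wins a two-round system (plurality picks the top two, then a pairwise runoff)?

Round 1 first-place votes: Option 1 12, Option 2 25, Option 3 12, Option 4 14, Option 5 12. Option 2 and Option 4 advance.
Runoff: Option 2 is ranked above Option 4 on 61 ballots, Option 4 above Option 2 on 14.

Option 2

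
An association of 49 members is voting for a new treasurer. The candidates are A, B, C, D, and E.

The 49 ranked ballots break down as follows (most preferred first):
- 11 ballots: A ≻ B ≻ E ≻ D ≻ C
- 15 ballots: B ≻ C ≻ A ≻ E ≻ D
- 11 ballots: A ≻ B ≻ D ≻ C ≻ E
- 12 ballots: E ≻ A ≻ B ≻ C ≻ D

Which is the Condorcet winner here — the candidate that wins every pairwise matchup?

A

A vs B: 34–15
A vs C: 34–15
A vs D: 49–0
A vs E: 37–12
A beats every other candidate.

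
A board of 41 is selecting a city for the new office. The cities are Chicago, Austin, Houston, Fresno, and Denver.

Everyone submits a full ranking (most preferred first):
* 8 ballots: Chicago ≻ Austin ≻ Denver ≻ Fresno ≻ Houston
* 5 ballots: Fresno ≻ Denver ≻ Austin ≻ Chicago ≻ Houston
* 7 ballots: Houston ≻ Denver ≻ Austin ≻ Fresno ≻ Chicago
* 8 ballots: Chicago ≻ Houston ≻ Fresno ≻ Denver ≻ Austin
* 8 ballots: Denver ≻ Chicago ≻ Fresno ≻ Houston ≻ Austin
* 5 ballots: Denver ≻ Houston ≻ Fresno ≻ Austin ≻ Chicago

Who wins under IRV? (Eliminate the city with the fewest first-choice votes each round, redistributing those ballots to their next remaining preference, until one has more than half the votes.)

Denver

Round 1: Chicago 16, Austin 0, Houston 7, Fresno 5, Denver 13. Austin eliminated.
Round 2: Chicago 16, Houston 7, Fresno 5, Denver 13. Fresno eliminated.
Round 3: Chicago 16, Houston 7, Denver 18. Houston eliminated.
Round 4: Chicago 16, Denver 25. Denver has a majority (≥21).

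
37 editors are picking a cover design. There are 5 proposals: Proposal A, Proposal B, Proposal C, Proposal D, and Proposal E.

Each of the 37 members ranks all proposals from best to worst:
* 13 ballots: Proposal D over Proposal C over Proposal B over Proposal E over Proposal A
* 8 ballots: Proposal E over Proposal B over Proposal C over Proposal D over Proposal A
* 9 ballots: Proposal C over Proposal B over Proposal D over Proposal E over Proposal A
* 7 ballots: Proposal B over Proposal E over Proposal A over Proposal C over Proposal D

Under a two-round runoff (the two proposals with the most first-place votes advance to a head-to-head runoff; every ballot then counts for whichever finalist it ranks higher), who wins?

Round 1 first-place votes: Proposal A 0, Proposal B 7, Proposal C 9, Proposal D 13, Proposal E 8. Proposal D and Proposal C advance.
Runoff: Proposal D is ranked above Proposal C on 13 ballots, Proposal C above Proposal D on 24.

Proposal C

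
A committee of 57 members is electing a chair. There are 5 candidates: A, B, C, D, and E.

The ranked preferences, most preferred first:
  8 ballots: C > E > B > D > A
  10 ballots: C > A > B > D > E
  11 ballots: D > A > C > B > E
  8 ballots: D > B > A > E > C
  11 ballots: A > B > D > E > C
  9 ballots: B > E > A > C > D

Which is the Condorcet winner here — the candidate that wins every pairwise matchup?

A vs B: 32–25
A vs C: 39–18
A vs D: 30–27
A vs E: 40–17
A beats every other candidate.

A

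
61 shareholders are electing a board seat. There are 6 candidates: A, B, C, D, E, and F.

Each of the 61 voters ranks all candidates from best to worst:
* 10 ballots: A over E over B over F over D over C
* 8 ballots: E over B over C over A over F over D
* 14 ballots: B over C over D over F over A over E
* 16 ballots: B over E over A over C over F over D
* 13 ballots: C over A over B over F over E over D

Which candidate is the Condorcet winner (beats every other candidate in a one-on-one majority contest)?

B

B vs A: 38–23
B vs C: 48–13
B vs D: 61–0
B vs E: 43–18
B vs F: 61–0
B beats every other candidate.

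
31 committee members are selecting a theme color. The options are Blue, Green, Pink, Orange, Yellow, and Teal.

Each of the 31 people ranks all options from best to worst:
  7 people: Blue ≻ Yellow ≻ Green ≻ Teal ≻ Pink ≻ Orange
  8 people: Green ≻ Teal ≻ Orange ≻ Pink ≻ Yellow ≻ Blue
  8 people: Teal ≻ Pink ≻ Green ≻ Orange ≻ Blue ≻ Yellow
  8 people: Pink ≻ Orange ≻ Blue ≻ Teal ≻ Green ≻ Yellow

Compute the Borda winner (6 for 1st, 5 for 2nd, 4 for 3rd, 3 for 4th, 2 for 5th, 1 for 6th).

Teal

Blue: 7×6 + 8×1 + 8×2 + 8×4 = 98
Green: 7×4 + 8×6 + 8×4 + 8×2 = 124
Pink: 7×2 + 8×3 + 8×5 + 8×6 = 126
Orange: 7×1 + 8×4 + 8×3 + 8×5 = 103
Yellow: 7×5 + 8×2 + 8×1 + 8×1 = 67
Teal: 7×3 + 8×5 + 8×6 + 8×3 = 133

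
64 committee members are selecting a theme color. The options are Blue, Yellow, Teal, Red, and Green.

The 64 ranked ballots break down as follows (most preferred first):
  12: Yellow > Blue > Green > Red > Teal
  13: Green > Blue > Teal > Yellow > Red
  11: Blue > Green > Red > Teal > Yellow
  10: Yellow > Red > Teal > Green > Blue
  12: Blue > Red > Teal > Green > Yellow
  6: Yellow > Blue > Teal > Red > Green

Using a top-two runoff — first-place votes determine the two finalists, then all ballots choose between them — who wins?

Blue

Round 1 first-place votes: Blue 23, Yellow 28, Teal 0, Red 0, Green 13. Yellow and Blue advance.
Runoff: Yellow is ranked above Blue on 28 ballots, Blue above Yellow on 36.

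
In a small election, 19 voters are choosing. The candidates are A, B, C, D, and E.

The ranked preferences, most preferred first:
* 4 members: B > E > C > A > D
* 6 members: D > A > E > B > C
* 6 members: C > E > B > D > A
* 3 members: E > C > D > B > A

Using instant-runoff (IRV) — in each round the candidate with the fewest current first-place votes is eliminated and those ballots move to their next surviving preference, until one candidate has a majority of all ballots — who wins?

C

Round 1: A 0, B 4, C 6, D 6, E 3. A eliminated.
Round 2: B 4, C 6, D 6, E 3. E eliminated.
Round 3: B 4, C 9, D 6. B eliminated.
Round 4: C 13, D 6. C has a majority (≥10).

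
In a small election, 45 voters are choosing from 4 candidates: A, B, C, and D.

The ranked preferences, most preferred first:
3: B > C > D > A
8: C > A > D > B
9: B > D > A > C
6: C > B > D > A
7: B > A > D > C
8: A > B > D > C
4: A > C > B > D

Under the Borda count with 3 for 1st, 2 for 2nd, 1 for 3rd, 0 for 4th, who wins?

A: 3×0 + 8×2 + 9×1 + 6×0 + 7×2 + 8×3 + 4×3 = 75
B: 3×3 + 8×0 + 9×3 + 6×2 + 7×3 + 8×2 + 4×1 = 89
C: 3×2 + 8×3 + 9×0 + 6×3 + 7×0 + 8×0 + 4×2 = 56
D: 3×1 + 8×1 + 9×2 + 6×1 + 7×1 + 8×1 + 4×0 = 50

B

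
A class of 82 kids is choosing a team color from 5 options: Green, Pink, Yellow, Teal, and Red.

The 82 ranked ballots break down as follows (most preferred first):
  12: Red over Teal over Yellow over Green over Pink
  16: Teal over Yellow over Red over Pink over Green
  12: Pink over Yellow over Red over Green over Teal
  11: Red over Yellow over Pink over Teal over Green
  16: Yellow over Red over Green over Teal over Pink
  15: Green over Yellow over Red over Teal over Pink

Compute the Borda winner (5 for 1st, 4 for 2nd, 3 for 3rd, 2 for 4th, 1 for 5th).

Yellow

Green: 12×2 + 16×1 + 12×2 + 11×1 + 16×3 + 15×5 = 198
Pink: 12×1 + 16×2 + 12×5 + 11×3 + 16×1 + 15×1 = 168
Yellow: 12×3 + 16×4 + 12×4 + 11×4 + 16×5 + 15×4 = 332
Teal: 12×4 + 16×5 + 12×1 + 11×2 + 16×2 + 15×2 = 224
Red: 12×5 + 16×3 + 12×3 + 11×5 + 16×4 + 15×3 = 308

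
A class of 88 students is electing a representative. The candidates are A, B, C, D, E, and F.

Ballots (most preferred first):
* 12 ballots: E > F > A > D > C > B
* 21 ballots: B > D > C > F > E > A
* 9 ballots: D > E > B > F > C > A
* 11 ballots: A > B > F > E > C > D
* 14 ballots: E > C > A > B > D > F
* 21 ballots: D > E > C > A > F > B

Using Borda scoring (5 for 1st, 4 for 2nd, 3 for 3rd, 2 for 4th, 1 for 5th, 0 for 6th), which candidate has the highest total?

E

A: 12×3 + 21×0 + 9×0 + 11×5 + 14×3 + 21×2 = 175
B: 12×0 + 21×5 + 9×3 + 11×4 + 14×2 + 21×0 = 204
C: 12×1 + 21×3 + 9×1 + 11×1 + 14×4 + 21×3 = 214
D: 12×2 + 21×4 + 9×5 + 11×0 + 14×1 + 21×5 = 272
E: 12×5 + 21×1 + 9×4 + 11×2 + 14×5 + 21×4 = 293
F: 12×4 + 21×2 + 9×2 + 11×3 + 14×0 + 21×1 = 162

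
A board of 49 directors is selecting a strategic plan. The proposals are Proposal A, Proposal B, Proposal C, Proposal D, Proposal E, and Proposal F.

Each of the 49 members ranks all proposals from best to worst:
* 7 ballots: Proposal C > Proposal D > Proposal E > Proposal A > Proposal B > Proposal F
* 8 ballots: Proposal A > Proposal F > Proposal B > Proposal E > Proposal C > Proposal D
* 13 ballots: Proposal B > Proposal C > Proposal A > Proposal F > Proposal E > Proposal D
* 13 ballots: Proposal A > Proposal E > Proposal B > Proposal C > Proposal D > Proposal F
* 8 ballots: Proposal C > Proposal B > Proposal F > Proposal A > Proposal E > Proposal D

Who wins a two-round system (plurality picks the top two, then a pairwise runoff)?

Round 1 first-place votes: Proposal A 21, Proposal B 13, Proposal C 15, Proposal D 0, Proposal E 0, Proposal F 0. Proposal A and Proposal C advance.
Runoff: Proposal A is ranked above Proposal C on 21 ballots, Proposal C above Proposal A on 28.

Proposal C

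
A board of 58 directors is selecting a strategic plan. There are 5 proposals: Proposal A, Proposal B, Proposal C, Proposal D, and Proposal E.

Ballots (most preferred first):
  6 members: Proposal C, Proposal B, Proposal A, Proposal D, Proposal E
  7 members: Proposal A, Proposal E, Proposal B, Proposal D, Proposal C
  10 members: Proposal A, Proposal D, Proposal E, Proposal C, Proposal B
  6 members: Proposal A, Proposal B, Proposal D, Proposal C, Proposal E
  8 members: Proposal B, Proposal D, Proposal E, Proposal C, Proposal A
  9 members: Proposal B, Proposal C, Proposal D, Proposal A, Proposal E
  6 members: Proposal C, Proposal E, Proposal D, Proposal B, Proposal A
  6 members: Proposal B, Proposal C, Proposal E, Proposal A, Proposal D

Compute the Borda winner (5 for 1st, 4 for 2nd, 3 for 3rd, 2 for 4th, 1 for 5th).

Proposal A: 6×3 + 7×5 + 10×5 + 6×5 + 8×1 + 9×2 + 6×1 + 6×2 = 177
Proposal B: 6×4 + 7×3 + 10×1 + 6×4 + 8×5 + 9×5 + 6×2 + 6×5 = 206
Proposal C: 6×5 + 7×1 + 10×2 + 6×2 + 8×2 + 9×4 + 6×5 + 6×4 = 175
Proposal D: 6×2 + 7×2 + 10×4 + 6×3 + 8×4 + 9×3 + 6×3 + 6×1 = 167
Proposal E: 6×1 + 7×4 + 10×3 + 6×1 + 8×3 + 9×1 + 6×4 + 6×3 = 145

Proposal B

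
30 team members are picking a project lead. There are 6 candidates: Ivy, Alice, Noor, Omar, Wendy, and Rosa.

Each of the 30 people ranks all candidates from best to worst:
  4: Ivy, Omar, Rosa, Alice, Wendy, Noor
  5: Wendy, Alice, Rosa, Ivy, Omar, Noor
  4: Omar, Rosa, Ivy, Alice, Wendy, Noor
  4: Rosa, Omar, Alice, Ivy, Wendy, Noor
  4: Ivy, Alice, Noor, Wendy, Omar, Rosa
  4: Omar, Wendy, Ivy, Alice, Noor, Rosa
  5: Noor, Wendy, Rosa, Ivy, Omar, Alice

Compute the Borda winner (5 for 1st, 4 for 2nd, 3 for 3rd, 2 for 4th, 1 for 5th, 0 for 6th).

Ivy

Ivy: 4×5 + 5×2 + 4×3 + 4×2 + 4×5 + 4×3 + 5×2 = 92
Alice: 4×2 + 5×4 + 4×2 + 4×3 + 4×4 + 4×2 + 5×0 = 72
Noor: 4×0 + 5×0 + 4×0 + 4×0 + 4×3 + 4×1 + 5×5 = 41
Omar: 4×4 + 5×1 + 4×5 + 4×4 + 4×1 + 4×5 + 5×1 = 86
Wendy: 4×1 + 5×5 + 4×1 + 4×1 + 4×2 + 4×4 + 5×4 = 81
Rosa: 4×3 + 5×3 + 4×4 + 4×5 + 4×0 + 4×0 + 5×3 = 78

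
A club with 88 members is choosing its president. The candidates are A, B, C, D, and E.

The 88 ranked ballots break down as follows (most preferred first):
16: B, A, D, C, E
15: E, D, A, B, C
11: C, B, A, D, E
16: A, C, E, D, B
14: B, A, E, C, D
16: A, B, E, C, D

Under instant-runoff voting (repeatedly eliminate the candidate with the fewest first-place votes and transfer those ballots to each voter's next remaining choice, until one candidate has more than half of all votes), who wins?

A

Round 1: A 32, B 30, C 11, D 0, E 15. D eliminated.
Round 2: A 32, B 30, C 11, E 15. C eliminated.
Round 3: A 32, B 41, E 15. E eliminated.
Round 4: A 47, B 41. A has a majority (≥45).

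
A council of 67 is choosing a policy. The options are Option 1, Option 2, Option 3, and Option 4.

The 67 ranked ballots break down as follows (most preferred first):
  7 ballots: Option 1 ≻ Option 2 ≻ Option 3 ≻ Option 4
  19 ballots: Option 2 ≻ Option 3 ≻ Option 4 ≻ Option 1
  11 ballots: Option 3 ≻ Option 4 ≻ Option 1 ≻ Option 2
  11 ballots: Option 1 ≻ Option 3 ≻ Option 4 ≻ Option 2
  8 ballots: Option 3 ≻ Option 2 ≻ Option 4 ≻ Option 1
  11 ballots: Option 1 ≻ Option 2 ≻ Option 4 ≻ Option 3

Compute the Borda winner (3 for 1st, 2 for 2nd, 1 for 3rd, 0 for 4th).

Option 3

Option 1: 7×3 + 19×0 + 11×1 + 11×3 + 8×0 + 11×3 = 98
Option 2: 7×2 + 19×3 + 11×0 + 11×0 + 8×2 + 11×2 = 109
Option 3: 7×1 + 19×2 + 11×3 + 11×2 + 8×3 + 11×0 = 124
Option 4: 7×0 + 19×1 + 11×2 + 11×1 + 8×1 + 11×1 = 71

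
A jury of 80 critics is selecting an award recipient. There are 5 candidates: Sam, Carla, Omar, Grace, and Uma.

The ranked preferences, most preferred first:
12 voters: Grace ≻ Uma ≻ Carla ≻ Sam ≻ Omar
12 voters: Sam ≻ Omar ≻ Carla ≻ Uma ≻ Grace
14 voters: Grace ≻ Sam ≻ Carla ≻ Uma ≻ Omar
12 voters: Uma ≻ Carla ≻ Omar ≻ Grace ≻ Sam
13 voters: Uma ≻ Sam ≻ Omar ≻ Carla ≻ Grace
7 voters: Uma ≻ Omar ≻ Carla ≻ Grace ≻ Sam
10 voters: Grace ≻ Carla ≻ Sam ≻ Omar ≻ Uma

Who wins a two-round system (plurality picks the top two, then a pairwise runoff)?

Round 1 first-place votes: Sam 12, Carla 0, Omar 0, Grace 36, Uma 32. Grace and Uma advance.
Runoff: Grace is ranked above Uma on 36 ballots, Uma above Grace on 44.

Uma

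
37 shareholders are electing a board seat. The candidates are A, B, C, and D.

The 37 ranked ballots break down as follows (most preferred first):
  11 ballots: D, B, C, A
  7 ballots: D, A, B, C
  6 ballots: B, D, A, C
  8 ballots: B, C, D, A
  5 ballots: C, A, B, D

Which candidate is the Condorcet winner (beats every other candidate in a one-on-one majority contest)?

B

B vs A: 25–12
B vs C: 32–5
B vs D: 19–18
B beats every other candidate.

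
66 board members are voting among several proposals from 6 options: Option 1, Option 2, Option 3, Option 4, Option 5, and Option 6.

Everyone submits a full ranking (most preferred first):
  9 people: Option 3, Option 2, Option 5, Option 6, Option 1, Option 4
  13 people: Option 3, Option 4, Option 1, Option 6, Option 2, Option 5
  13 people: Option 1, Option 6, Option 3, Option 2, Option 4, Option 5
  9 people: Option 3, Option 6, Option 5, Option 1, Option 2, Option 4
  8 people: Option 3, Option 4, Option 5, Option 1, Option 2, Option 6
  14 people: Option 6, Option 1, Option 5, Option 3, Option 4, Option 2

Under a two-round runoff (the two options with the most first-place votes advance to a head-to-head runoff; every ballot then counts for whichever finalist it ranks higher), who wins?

Option 3

Round 1 first-place votes: Option 1 13, Option 2 0, Option 3 39, Option 4 0, Option 5 0, Option 6 14. Option 3 and Option 6 advance.
Runoff: Option 3 is ranked above Option 6 on 39 ballots, Option 6 above Option 3 on 27.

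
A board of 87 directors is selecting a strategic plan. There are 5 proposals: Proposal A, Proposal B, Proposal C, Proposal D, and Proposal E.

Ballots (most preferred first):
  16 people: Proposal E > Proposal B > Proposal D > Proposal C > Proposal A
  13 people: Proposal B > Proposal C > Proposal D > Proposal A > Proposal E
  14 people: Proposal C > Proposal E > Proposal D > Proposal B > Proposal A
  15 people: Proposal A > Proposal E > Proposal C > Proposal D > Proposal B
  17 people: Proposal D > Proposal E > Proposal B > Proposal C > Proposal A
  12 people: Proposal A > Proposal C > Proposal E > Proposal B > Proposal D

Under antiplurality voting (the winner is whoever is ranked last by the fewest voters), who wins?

Last-place votes: Proposal A 47, Proposal B 15, Proposal C 0, Proposal D 12, Proposal E 13.

Proposal C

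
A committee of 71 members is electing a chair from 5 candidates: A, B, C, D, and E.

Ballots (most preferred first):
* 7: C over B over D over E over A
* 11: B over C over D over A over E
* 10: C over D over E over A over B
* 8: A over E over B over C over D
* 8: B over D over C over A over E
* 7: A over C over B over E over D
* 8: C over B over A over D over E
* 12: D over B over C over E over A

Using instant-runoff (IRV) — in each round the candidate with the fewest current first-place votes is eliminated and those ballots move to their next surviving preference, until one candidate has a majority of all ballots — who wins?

Round 1: A 15, B 19, C 25, D 12, E 0. E eliminated.
Round 2: A 15, B 19, C 25, D 12. D eliminated.
Round 3: A 15, B 31, C 25. A eliminated.
Round 4: B 39, C 32. B has a majority (≥36).

B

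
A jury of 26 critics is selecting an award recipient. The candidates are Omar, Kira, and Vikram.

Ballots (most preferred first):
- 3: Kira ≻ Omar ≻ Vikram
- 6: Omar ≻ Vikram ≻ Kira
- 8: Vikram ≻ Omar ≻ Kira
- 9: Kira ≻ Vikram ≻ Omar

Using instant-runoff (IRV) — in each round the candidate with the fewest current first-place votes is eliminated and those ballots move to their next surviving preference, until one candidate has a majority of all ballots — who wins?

Vikram

Round 1: Omar 6, Kira 12, Vikram 8. Omar eliminated.
Round 2: Kira 12, Vikram 14. Vikram has a majority (≥14).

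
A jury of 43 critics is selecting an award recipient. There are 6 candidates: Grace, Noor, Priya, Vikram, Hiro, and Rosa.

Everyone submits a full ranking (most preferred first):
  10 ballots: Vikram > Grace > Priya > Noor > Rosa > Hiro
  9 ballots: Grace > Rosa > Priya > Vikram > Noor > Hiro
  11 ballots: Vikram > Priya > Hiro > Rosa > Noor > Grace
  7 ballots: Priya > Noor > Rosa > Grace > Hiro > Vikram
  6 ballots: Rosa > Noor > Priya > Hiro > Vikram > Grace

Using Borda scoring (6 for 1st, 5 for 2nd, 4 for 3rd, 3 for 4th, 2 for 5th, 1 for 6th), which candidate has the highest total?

Priya

Grace: 10×5 + 9×6 + 11×1 + 7×3 + 6×1 = 142
Noor: 10×3 + 9×2 + 11×2 + 7×5 + 6×5 = 135
Priya: 10×4 + 9×4 + 11×5 + 7×6 + 6×4 = 197
Vikram: 10×6 + 9×3 + 11×6 + 7×1 + 6×2 = 172
Hiro: 10×1 + 9×1 + 11×4 + 7×2 + 6×3 = 95
Rosa: 10×2 + 9×5 + 11×3 + 7×4 + 6×6 = 162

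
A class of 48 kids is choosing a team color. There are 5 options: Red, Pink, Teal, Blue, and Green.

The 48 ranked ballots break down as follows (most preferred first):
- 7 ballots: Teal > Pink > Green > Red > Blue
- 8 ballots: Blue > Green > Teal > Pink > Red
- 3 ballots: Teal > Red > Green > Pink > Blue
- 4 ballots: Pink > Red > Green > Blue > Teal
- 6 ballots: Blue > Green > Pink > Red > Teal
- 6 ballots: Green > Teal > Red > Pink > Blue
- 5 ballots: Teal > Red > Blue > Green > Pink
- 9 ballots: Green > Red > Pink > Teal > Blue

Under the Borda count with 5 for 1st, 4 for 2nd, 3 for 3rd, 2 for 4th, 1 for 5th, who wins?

Green

Red: 7×2 + 8×1 + 3×4 + 4×4 + 6×2 + 6×3 + 5×4 + 9×4 = 136
Pink: 7×4 + 8×2 + 3×2 + 4×5 + 6×3 + 6×2 + 5×1 + 9×3 = 132
Teal: 7×5 + 8×3 + 3×5 + 4×1 + 6×1 + 6×4 + 5×5 + 9×2 = 151
Blue: 7×1 + 8×5 + 3×1 + 4×2 + 6×5 + 6×1 + 5×3 + 9×1 = 118
Green: 7×3 + 8×4 + 3×3 + 4×3 + 6×4 + 6×5 + 5×2 + 9×5 = 183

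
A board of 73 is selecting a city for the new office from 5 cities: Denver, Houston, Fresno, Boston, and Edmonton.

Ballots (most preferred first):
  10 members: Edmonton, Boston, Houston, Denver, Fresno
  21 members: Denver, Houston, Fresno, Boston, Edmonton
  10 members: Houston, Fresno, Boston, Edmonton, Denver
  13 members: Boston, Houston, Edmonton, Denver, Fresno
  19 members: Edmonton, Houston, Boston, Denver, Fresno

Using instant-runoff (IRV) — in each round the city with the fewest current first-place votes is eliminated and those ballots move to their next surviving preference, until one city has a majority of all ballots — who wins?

Boston

Round 1: Denver 21, Houston 10, Fresno 0, Boston 13, Edmonton 29. Fresno eliminated.
Round 2: Denver 21, Houston 10, Boston 13, Edmonton 29. Houston eliminated.
Round 3: Denver 21, Boston 23, Edmonton 29. Denver eliminated.
Round 4: Boston 44, Edmonton 29. Boston has a majority (≥37).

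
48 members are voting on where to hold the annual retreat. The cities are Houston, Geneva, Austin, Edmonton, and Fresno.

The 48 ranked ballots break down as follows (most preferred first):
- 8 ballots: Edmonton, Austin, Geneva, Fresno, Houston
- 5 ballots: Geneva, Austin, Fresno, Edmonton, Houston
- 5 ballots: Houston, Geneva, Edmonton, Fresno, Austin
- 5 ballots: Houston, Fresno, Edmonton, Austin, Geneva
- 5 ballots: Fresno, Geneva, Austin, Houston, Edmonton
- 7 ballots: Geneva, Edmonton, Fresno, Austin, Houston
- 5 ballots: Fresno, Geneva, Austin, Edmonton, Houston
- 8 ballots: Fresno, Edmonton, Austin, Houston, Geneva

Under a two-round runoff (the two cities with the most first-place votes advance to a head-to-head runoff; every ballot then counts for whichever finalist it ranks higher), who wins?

Geneva

Round 1 first-place votes: Houston 10, Geneva 12, Austin 0, Edmonton 8, Fresno 18. Fresno and Geneva advance.
Runoff: Fresno is ranked above Geneva on 23 ballots, Geneva above Fresno on 25.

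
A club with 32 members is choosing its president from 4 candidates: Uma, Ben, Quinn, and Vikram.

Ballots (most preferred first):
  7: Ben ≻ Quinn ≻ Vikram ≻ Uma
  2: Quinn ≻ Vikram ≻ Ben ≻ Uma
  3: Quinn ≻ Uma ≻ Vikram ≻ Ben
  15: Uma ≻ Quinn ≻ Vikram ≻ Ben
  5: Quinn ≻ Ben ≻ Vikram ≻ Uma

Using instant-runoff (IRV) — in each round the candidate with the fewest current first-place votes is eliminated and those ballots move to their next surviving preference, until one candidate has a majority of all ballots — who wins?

Quinn

Round 1: Uma 15, Ben 7, Quinn 10, Vikram 0. Vikram eliminated.
Round 2: Uma 15, Ben 7, Quinn 10. Ben eliminated.
Round 3: Uma 15, Quinn 17. Quinn has a majority (≥17).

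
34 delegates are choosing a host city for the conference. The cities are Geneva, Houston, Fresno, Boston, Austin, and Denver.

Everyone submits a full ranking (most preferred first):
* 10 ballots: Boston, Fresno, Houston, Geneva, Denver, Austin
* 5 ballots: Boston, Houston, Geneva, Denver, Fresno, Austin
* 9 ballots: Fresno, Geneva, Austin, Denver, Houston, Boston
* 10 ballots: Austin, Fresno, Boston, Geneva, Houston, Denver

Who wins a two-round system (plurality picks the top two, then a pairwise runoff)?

Round 1 first-place votes: Geneva 0, Houston 0, Fresno 9, Boston 15, Austin 10, Denver 0. Boston and Austin advance.
Runoff: Boston is ranked above Austin on 15 ballots, Austin above Boston on 19.

Austin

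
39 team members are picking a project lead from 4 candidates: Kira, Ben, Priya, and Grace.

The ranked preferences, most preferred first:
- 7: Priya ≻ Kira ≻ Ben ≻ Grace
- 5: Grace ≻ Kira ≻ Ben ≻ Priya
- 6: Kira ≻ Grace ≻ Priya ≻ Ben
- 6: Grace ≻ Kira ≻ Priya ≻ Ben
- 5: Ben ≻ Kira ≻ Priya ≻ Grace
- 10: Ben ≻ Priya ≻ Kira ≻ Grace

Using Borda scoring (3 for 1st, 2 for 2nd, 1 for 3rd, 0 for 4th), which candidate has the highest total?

Kira

Kira: 7×2 + 5×2 + 6×3 + 6×2 + 5×2 + 10×1 = 74
Ben: 7×1 + 5×1 + 6×0 + 6×0 + 5×3 + 10×3 = 57
Priya: 7×3 + 5×0 + 6×1 + 6×1 + 5×1 + 10×2 = 58
Grace: 7×0 + 5×3 + 6×2 + 6×3 + 5×0 + 10×0 = 45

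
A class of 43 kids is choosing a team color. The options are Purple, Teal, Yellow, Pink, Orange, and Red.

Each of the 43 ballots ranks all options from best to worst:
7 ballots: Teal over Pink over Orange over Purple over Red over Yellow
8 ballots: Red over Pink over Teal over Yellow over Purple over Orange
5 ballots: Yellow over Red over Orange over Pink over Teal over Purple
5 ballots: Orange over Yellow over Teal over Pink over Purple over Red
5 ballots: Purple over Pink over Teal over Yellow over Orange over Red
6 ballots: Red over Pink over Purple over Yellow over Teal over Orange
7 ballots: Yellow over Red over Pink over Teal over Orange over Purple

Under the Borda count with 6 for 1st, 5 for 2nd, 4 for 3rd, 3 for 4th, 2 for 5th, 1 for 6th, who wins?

Purple: 7×3 + 8×2 + 5×1 + 5×2 + 5×6 + 6×4 + 7×1 = 113
Teal: 7×6 + 8×4 + 5×2 + 5×4 + 5×4 + 6×2 + 7×3 = 157
Yellow: 7×1 + 8×3 + 5×6 + 5×5 + 5×3 + 6×3 + 7×6 = 161
Pink: 7×5 + 8×5 + 5×3 + 5×3 + 5×5 + 6×5 + 7×4 = 188
Orange: 7×4 + 8×1 + 5×4 + 5×6 + 5×2 + 6×1 + 7×2 = 116
Red: 7×2 + 8×6 + 5×5 + 5×1 + 5×1 + 6×6 + 7×5 = 168

Pink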